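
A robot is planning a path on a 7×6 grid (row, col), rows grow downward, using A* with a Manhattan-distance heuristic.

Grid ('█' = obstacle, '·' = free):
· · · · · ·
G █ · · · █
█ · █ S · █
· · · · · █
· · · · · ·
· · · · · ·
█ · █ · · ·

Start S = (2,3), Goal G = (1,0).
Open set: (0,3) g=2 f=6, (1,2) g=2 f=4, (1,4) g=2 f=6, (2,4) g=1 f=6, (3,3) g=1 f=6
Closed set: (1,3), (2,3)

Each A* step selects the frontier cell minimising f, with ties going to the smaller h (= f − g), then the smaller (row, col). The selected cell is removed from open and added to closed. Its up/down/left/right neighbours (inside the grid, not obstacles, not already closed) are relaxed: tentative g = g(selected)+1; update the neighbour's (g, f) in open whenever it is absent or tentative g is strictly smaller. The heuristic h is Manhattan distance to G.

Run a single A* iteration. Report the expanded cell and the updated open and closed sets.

expanded=(1,2); open=[(0,2) g=3 f=6, (0,3) g=2 f=6, (1,4) g=2 f=6, (2,4) g=1 f=6, (3,3) g=1 f=6]; closed=[(1,2), (1,3), (2,3)]

step 1: expand (1,2) (f=4, h=2) → closed; open now [(0,2) g=3 f=6, (0,3) g=2 f=6, (1,4) g=2 f=6, (2,4) g=1 f=6, (3,3) g=1 f=6]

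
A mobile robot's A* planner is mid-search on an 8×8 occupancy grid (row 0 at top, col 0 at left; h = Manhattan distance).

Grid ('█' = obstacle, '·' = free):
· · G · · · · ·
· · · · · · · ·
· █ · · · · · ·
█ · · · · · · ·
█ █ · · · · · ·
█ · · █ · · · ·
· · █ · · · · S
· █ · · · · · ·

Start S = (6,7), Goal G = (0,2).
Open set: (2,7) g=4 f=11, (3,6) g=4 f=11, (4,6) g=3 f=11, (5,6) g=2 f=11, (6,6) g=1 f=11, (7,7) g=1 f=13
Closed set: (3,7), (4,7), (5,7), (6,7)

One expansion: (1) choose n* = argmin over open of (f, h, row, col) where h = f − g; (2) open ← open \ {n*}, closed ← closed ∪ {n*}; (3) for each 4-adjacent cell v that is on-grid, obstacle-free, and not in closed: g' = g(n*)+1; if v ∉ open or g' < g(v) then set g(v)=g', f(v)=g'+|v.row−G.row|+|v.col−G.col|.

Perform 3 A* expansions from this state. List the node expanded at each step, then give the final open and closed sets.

order=[(2,7) → (1,7) → (0,7)]; open=[(0,6) g=7 f=11, (1,6) g=6 f=11, (2,6) g=5 f=11, (3,6) g=4 f=11, (4,6) g=3 f=11, (5,6) g=2 f=11, (6,6) g=1 f=11, (7,7) g=1 f=13]; closed=[(0,7), (1,7), (2,7), (3,7), (4,7), (5,7), (6,7)]

step 1: expand (2,7) (f=11, h=7) → closed; open now [(1,7) g=5 f=11, (2,6) g=5 f=11, (3,6) g=4 f=11, (4,6) g=3 f=11, (5,6) g=2 f=11, (6,6) g=1 f=11, (7,7) g=1 f=13]
step 2: expand (1,7) (f=11, h=6) → closed; open now [(0,7) g=6 f=11, (1,6) g=6 f=11, (2,6) g=5 f=11, (3,6) g=4 f=11, (4,6) g=3 f=11, (5,6) g=2 f=11, (6,6) g=1 f=11, (7,7) g=1 f=13]
step 3: expand (0,7) (f=11, h=5) → closed; open now [(0,6) g=7 f=11, (1,6) g=6 f=11, (2,6) g=5 f=11, (3,6) g=4 f=11, (4,6) g=3 f=11, (5,6) g=2 f=11, (6,6) g=1 f=11, (7,7) g=1 f=13]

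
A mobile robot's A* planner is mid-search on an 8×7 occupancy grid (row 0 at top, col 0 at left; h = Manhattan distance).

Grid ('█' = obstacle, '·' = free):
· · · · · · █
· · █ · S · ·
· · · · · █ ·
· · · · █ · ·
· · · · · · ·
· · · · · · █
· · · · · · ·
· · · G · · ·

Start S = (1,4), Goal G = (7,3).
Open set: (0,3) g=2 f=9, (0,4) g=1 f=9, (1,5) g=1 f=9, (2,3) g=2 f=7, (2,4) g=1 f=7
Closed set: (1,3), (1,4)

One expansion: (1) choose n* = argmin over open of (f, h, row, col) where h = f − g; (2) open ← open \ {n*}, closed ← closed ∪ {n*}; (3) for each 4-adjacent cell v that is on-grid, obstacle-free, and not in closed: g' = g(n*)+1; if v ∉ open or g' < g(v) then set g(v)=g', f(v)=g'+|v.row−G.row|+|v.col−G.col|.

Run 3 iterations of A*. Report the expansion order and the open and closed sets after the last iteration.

step 1: expand (2,3) (f=7, h=5) → closed; open now [(0,3) g=2 f=9, (0,4) g=1 f=9, (1,5) g=1 f=9, (2,2) g=3 f=9, (2,4) g=1 f=7, (3,3) g=3 f=7]
step 2: expand (3,3) (f=7, h=4) → closed; open now [(0,3) g=2 f=9, (0,4) g=1 f=9, (1,5) g=1 f=9, (2,2) g=3 f=9, (2,4) g=1 f=7, (3,2) g=4 f=9, (4,3) g=4 f=7]
step 3: expand (4,3) (f=7, h=3) → closed; open now [(0,3) g=2 f=9, (0,4) g=1 f=9, (1,5) g=1 f=9, (2,2) g=3 f=9, (2,4) g=1 f=7, (3,2) g=4 f=9, (4,2) g=5 f=9, (4,4) g=5 f=9, (5,3) g=5 f=7]

order=[(2,3) → (3,3) → (4,3)]; open=[(0,3) g=2 f=9, (0,4) g=1 f=9, (1,5) g=1 f=9, (2,2) g=3 f=9, (2,4) g=1 f=7, (3,2) g=4 f=9, (4,2) g=5 f=9, (4,4) g=5 f=9, (5,3) g=5 f=7]; closed=[(1,3), (1,4), (2,3), (3,3), (4,3)]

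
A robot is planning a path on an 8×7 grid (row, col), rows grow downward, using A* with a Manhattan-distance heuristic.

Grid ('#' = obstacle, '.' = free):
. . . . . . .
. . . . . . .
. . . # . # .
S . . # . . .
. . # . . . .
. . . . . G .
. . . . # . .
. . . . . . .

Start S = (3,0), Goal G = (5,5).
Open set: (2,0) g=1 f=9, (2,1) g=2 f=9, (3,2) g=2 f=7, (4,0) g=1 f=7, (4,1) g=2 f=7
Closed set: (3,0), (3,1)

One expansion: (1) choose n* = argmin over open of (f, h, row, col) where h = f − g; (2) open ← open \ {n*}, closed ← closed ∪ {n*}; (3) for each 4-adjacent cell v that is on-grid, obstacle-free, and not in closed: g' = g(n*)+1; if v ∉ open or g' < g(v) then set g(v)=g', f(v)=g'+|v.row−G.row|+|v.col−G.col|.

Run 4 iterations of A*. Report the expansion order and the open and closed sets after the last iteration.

order=[(3,2) → (4,1) → (5,1) → (5,2)]; open=[(2,0) g=1 f=9, (2,1) g=2 f=9, (2,2) g=3 f=9, (4,0) g=1 f=7, (5,0) g=4 f=9, (5,3) g=5 f=7, (6,1) g=4 f=9, (6,2) g=5 f=9]; closed=[(3,0), (3,1), (3,2), (4,1), (5,1), (5,2)]

step 1: expand (3,2) (f=7, h=5) → closed; open now [(2,0) g=1 f=9, (2,1) g=2 f=9, (2,2) g=3 f=9, (4,0) g=1 f=7, (4,1) g=2 f=7]
step 2: expand (4,1) (f=7, h=5) → closed; open now [(2,0) g=1 f=9, (2,1) g=2 f=9, (2,2) g=3 f=9, (4,0) g=1 f=7, (5,1) g=3 f=7]
step 3: expand (5,1) (f=7, h=4) → closed; open now [(2,0) g=1 f=9, (2,1) g=2 f=9, (2,2) g=3 f=9, (4,0) g=1 f=7, (5,0) g=4 f=9, (5,2) g=4 f=7, (6,1) g=4 f=9]
step 4: expand (5,2) (f=7, h=3) → closed; open now [(2,0) g=1 f=9, (2,1) g=2 f=9, (2,2) g=3 f=9, (4,0) g=1 f=7, (5,0) g=4 f=9, (5,3) g=5 f=7, (6,1) g=4 f=9, (6,2) g=5 f=9]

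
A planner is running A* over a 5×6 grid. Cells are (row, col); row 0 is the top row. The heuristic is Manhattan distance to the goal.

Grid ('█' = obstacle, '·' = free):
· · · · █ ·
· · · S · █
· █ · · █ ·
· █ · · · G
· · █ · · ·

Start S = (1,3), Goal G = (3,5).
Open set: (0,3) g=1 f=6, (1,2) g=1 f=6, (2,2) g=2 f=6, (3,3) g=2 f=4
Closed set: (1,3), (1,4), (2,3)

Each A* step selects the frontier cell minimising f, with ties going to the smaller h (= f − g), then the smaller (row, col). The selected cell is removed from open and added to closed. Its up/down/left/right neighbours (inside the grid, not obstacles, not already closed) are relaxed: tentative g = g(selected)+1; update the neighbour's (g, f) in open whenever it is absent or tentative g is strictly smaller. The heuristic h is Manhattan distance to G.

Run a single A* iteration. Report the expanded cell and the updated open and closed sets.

expanded=(3,3); open=[(0,3) g=1 f=6, (1,2) g=1 f=6, (2,2) g=2 f=6, (3,2) g=3 f=6, (3,4) g=3 f=4, (4,3) g=3 f=6]; closed=[(1,3), (1,4), (2,3), (3,3)]

step 1: expand (3,3) (f=4, h=2) → closed; open now [(0,3) g=1 f=6, (1,2) g=1 f=6, (2,2) g=2 f=6, (3,2) g=3 f=6, (3,4) g=3 f=4, (4,3) g=3 f=6]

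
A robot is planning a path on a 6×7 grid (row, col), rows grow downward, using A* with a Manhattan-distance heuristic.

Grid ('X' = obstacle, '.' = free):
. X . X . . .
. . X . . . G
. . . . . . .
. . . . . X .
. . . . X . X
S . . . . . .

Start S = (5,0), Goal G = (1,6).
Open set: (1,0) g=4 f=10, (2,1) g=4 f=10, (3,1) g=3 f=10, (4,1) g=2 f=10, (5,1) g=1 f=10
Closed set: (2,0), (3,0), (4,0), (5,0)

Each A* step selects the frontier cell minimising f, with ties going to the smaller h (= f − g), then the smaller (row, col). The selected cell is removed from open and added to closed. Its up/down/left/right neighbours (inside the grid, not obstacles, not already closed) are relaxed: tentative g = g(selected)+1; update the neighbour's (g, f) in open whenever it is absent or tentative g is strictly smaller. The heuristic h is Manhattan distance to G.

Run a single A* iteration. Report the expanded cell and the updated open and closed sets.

step 1: expand (1,0) (f=10, h=6) → closed; open now [(0,0) g=5 f=12, (1,1) g=5 f=10, (2,1) g=4 f=10, (3,1) g=3 f=10, (4,1) g=2 f=10, (5,1) g=1 f=10]

expanded=(1,0); open=[(0,0) g=5 f=12, (1,1) g=5 f=10, (2,1) g=4 f=10, (3,1) g=3 f=10, (4,1) g=2 f=10, (5,1) g=1 f=10]; closed=[(1,0), (2,0), (3,0), (4,0), (5,0)]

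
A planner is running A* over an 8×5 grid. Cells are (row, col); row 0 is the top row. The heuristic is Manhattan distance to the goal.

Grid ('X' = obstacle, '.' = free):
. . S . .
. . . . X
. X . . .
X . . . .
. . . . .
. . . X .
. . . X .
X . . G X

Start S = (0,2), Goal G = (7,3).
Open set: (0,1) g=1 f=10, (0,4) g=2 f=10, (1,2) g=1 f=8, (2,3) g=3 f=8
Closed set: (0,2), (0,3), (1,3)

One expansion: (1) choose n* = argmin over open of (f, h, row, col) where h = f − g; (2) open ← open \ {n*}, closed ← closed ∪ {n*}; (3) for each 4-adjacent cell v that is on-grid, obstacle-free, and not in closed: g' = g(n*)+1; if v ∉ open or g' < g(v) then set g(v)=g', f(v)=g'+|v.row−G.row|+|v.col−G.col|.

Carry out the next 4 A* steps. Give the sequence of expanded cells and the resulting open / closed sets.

step 1: expand (2,3) (f=8, h=5) → closed; open now [(0,1) g=1 f=10, (0,4) g=2 f=10, (1,2) g=1 f=8, (2,2) g=4 f=10, (2,4) g=4 f=10, (3,3) g=4 f=8]
step 2: expand (3,3) (f=8, h=4) → closed; open now [(0,1) g=1 f=10, (0,4) g=2 f=10, (1,2) g=1 f=8, (2,2) g=4 f=10, (2,4) g=4 f=10, (3,2) g=5 f=10, (3,4) g=5 f=10, (4,3) g=5 f=8]
step 3: expand (4,3) (f=8, h=3) → closed; open now [(0,1) g=1 f=10, (0,4) g=2 f=10, (1,2) g=1 f=8, (2,2) g=4 f=10, (2,4) g=4 f=10, (3,2) g=5 f=10, (3,4) g=5 f=10, (4,2) g=6 f=10, (4,4) g=6 f=10]
step 4: expand (1,2) (f=8, h=7) → closed; open now [(0,1) g=1 f=10, (0,4) g=2 f=10, (1,1) g=2 f=10, (2,2) g=2 f=8, (2,4) g=4 f=10, (3,2) g=5 f=10, (3,4) g=5 f=10, (4,2) g=6 f=10, (4,4) g=6 f=10]

order=[(2,3) → (3,3) → (4,3) → (1,2)]; open=[(0,1) g=1 f=10, (0,4) g=2 f=10, (1,1) g=2 f=10, (2,2) g=2 f=8, (2,4) g=4 f=10, (3,2) g=5 f=10, (3,4) g=5 f=10, (4,2) g=6 f=10, (4,4) g=6 f=10]; closed=[(0,2), (0,3), (1,2), (1,3), (2,3), (3,3), (4,3)]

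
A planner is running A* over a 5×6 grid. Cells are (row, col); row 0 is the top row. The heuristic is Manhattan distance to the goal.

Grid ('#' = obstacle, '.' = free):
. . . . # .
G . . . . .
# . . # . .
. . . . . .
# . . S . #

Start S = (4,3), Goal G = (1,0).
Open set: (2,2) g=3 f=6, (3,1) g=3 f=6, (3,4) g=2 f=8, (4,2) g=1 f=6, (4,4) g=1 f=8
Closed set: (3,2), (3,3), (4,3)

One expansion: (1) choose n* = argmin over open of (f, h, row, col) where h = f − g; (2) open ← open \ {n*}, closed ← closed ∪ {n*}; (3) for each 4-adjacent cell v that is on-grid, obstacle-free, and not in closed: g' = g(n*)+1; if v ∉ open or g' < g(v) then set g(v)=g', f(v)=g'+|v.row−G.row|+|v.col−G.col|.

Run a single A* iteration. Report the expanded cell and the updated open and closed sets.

step 1: expand (2,2) (f=6, h=3) → closed; open now [(1,2) g=4 f=6, (2,1) g=4 f=6, (3,1) g=3 f=6, (3,4) g=2 f=8, (4,2) g=1 f=6, (4,4) g=1 f=8]

expanded=(2,2); open=[(1,2) g=4 f=6, (2,1) g=4 f=6, (3,1) g=3 f=6, (3,4) g=2 f=8, (4,2) g=1 f=6, (4,4) g=1 f=8]; closed=[(2,2), (3,2), (3,3), (4,3)]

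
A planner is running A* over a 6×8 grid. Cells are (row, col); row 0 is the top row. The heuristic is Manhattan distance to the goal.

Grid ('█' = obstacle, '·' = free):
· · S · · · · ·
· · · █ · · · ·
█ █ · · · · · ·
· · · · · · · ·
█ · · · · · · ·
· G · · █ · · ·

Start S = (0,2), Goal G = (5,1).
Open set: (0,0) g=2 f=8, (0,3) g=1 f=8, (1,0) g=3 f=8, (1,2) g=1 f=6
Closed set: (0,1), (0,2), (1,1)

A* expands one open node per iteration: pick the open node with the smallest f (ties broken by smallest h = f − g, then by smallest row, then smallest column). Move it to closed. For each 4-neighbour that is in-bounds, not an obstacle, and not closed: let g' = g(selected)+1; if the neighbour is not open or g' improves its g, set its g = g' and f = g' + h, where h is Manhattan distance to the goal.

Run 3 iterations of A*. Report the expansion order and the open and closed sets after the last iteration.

step 1: expand (1,2) (f=6, h=5) → closed; open now [(0,0) g=2 f=8, (0,3) g=1 f=8, (1,0) g=3 f=8, (2,2) g=2 f=6]
step 2: expand (2,2) (f=6, h=4) → closed; open now [(0,0) g=2 f=8, (0,3) g=1 f=8, (1,0) g=3 f=8, (2,3) g=3 f=8, (3,2) g=3 f=6]
step 3: expand (3,2) (f=6, h=3) → closed; open now [(0,0) g=2 f=8, (0,3) g=1 f=8, (1,0) g=3 f=8, (2,3) g=3 f=8, (3,1) g=4 f=6, (3,3) g=4 f=8, (4,2) g=4 f=6]

order=[(1,2) → (2,2) → (3,2)]; open=[(0,0) g=2 f=8, (0,3) g=1 f=8, (1,0) g=3 f=8, (2,3) g=3 f=8, (3,1) g=4 f=6, (3,3) g=4 f=8, (4,2) g=4 f=6]; closed=[(0,1), (0,2), (1,1), (1,2), (2,2), (3,2)]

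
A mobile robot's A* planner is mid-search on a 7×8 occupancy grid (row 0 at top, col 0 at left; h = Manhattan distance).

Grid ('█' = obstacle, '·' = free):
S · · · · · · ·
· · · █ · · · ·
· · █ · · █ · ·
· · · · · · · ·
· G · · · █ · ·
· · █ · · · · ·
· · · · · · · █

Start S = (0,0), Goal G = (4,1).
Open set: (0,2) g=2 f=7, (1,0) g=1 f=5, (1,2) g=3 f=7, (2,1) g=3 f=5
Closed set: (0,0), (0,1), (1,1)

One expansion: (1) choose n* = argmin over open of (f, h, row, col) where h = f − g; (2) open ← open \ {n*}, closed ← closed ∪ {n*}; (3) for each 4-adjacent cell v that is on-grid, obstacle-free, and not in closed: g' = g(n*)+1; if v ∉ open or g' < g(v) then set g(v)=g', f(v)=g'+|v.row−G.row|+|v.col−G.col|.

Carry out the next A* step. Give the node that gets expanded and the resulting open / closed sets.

expanded=(2,1); open=[(0,2) g=2 f=7, (1,0) g=1 f=5, (1,2) g=3 f=7, (2,0) g=4 f=7, (3,1) g=4 f=5]; closed=[(0,0), (0,1), (1,1), (2,1)]

step 1: expand (2,1) (f=5, h=2) → closed; open now [(0,2) g=2 f=7, (1,0) g=1 f=5, (1,2) g=3 f=7, (2,0) g=4 f=7, (3,1) g=4 f=5]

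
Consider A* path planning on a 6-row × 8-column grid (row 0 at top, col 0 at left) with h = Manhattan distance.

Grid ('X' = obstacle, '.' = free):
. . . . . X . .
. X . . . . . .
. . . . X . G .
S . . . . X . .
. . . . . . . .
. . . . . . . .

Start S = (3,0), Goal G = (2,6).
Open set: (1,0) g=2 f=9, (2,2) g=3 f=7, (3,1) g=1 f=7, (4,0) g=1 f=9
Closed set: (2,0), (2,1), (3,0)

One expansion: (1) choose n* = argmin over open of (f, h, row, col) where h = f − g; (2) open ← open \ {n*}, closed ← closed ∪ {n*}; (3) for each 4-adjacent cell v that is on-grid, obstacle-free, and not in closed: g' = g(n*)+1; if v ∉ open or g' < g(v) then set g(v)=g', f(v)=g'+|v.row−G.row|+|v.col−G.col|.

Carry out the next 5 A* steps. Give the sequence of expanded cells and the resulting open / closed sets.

step 1: expand (2,2) (f=7, h=4) → closed; open now [(1,0) g=2 f=9, (1,2) g=4 f=9, (2,3) g=4 f=7, (3,1) g=1 f=7, (3,2) g=4 f=9, (4,0) g=1 f=9]
step 2: expand (2,3) (f=7, h=3) → closed; open now [(1,0) g=2 f=9, (1,2) g=4 f=9, (1,3) g=5 f=9, (3,1) g=1 f=7, (3,2) g=4 f=9, (3,3) g=5 f=9, (4,0) g=1 f=9]
step 3: expand (3,1) (f=7, h=6) → closed; open now [(1,0) g=2 f=9, (1,2) g=4 f=9, (1,3) g=5 f=9, (3,2) g=2 f=7, (3,3) g=5 f=9, (4,0) g=1 f=9, (4,1) g=2 f=9]
step 4: expand (3,2) (f=7, h=5) → closed; open now [(1,0) g=2 f=9, (1,2) g=4 f=9, (1,3) g=5 f=9, (3,3) g=3 f=7, (4,0) g=1 f=9, (4,1) g=2 f=9, (4,2) g=3 f=9]
step 5: expand (3,3) (f=7, h=4) → closed; open now [(1,0) g=2 f=9, (1,2) g=4 f=9, (1,3) g=5 f=9, (3,4) g=4 f=7, (4,0) g=1 f=9, (4,1) g=2 f=9, (4,2) g=3 f=9, (4,3) g=4 f=9]

order=[(2,2) → (2,3) → (3,1) → (3,2) → (3,3)]; open=[(1,0) g=2 f=9, (1,2) g=4 f=9, (1,3) g=5 f=9, (3,4) g=4 f=7, (4,0) g=1 f=9, (4,1) g=2 f=9, (4,2) g=3 f=9, (4,3) g=4 f=9]; closed=[(2,0), (2,1), (2,2), (2,3), (3,0), (3,1), (3,2), (3,3)]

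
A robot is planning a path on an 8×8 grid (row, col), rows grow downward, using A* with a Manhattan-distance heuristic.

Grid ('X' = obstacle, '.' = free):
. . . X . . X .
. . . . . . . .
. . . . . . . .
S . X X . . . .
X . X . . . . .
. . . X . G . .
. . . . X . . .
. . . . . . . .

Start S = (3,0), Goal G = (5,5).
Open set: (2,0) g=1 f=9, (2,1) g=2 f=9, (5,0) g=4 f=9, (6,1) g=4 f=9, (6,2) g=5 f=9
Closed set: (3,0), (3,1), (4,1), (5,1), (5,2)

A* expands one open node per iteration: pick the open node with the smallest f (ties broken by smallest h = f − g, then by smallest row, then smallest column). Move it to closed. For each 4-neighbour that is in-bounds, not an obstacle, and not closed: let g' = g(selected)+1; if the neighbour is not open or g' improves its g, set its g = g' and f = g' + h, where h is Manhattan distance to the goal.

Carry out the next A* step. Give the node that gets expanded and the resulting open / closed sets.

step 1: expand (6,2) (f=9, h=4) → closed; open now [(2,0) g=1 f=9, (2,1) g=2 f=9, (5,0) g=4 f=9, (6,1) g=4 f=9, (6,3) g=6 f=9, (7,2) g=6 f=11]

expanded=(6,2); open=[(2,0) g=1 f=9, (2,1) g=2 f=9, (5,0) g=4 f=9, (6,1) g=4 f=9, (6,3) g=6 f=9, (7,2) g=6 f=11]; closed=[(3,0), (3,1), (4,1), (5,1), (5,2), (6,2)]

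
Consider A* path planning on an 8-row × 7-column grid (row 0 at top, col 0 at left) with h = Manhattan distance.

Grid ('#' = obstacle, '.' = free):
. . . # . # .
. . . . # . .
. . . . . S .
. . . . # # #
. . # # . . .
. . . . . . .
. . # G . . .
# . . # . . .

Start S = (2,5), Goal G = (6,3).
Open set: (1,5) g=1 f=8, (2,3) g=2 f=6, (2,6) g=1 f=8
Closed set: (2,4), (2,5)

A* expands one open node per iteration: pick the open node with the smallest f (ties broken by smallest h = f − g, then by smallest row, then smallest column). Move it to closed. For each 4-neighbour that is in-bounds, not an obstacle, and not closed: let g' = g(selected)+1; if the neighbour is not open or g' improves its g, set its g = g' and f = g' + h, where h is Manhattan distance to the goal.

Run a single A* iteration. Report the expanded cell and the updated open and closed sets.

step 1: expand (2,3) (f=6, h=4) → closed; open now [(1,3) g=3 f=8, (1,5) g=1 f=8, (2,2) g=3 f=8, (2,6) g=1 f=8, (3,3) g=3 f=6]

expanded=(2,3); open=[(1,3) g=3 f=8, (1,5) g=1 f=8, (2,2) g=3 f=8, (2,6) g=1 f=8, (3,3) g=3 f=6]; closed=[(2,3), (2,4), (2,5)]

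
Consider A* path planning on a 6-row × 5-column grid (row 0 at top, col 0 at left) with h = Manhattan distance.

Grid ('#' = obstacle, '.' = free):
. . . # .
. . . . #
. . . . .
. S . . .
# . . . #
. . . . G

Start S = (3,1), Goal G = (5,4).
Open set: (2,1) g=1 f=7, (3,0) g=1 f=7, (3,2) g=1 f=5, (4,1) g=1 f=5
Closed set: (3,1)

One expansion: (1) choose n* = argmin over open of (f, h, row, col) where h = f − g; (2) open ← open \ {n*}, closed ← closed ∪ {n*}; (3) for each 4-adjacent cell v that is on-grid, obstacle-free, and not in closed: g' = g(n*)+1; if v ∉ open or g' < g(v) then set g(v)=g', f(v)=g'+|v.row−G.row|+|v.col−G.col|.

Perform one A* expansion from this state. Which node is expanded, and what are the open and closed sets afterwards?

step 1: expand (3,2) (f=5, h=4) → closed; open now [(2,1) g=1 f=7, (2,2) g=2 f=7, (3,0) g=1 f=7, (3,3) g=2 f=5, (4,1) g=1 f=5, (4,2) g=2 f=5]

expanded=(3,2); open=[(2,1) g=1 f=7, (2,2) g=2 f=7, (3,0) g=1 f=7, (3,3) g=2 f=5, (4,1) g=1 f=5, (4,2) g=2 f=5]; closed=[(3,1), (3,2)]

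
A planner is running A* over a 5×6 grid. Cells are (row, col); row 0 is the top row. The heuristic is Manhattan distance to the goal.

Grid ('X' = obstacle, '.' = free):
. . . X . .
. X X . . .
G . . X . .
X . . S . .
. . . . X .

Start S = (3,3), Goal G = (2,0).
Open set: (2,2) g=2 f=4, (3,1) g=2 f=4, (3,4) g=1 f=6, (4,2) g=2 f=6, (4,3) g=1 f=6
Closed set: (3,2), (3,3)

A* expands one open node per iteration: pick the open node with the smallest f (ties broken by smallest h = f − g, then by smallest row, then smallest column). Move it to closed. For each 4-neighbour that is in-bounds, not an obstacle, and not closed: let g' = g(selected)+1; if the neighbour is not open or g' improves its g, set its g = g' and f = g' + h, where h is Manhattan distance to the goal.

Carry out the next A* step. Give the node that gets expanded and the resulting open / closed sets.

expanded=(2,2); open=[(2,1) g=3 f=4, (3,1) g=2 f=4, (3,4) g=1 f=6, (4,2) g=2 f=6, (4,3) g=1 f=6]; closed=[(2,2), (3,2), (3,3)]

step 1: expand (2,2) (f=4, h=2) → closed; open now [(2,1) g=3 f=4, (3,1) g=2 f=4, (3,4) g=1 f=6, (4,2) g=2 f=6, (4,3) g=1 f=6]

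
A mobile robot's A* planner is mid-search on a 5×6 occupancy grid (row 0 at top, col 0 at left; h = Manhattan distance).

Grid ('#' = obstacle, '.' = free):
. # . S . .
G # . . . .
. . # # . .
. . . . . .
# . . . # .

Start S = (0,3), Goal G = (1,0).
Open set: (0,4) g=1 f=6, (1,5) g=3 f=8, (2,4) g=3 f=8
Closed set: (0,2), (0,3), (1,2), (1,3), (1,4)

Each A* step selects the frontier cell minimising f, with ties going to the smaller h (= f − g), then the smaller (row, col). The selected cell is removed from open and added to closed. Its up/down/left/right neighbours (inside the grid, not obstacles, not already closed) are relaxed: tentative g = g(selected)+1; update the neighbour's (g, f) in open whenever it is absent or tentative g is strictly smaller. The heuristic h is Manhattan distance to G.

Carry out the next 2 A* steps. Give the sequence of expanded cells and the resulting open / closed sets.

step 1: expand (0,4) (f=6, h=5) → closed; open now [(0,5) g=2 f=8, (1,5) g=3 f=8, (2,4) g=3 f=8]
step 2: expand (1,5) (f=8, h=5) → closed; open now [(0,5) g=2 f=8, (2,4) g=3 f=8, (2,5) g=4 f=10]

order=[(0,4) → (1,5)]; open=[(0,5) g=2 f=8, (2,4) g=3 f=8, (2,5) g=4 f=10]; closed=[(0,2), (0,3), (0,4), (1,2), (1,3), (1,4), (1,5)]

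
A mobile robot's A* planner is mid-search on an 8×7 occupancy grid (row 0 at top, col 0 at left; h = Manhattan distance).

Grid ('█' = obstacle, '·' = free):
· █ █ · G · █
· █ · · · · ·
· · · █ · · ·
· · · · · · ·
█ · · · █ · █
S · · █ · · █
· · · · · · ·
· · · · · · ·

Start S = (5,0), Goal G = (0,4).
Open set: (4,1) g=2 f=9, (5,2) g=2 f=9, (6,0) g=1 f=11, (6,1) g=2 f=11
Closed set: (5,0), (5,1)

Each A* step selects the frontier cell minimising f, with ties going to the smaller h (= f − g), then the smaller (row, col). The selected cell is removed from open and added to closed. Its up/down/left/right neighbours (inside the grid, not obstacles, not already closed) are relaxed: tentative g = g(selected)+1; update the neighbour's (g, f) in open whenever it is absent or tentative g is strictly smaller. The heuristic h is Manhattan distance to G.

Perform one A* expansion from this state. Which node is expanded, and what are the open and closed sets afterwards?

expanded=(4,1); open=[(3,1) g=3 f=9, (4,2) g=3 f=9, (5,2) g=2 f=9, (6,0) g=1 f=11, (6,1) g=2 f=11]; closed=[(4,1), (5,0), (5,1)]

step 1: expand (4,1) (f=9, h=7) → closed; open now [(3,1) g=3 f=9, (4,2) g=3 f=9, (5,2) g=2 f=9, (6,0) g=1 f=11, (6,1) g=2 f=11]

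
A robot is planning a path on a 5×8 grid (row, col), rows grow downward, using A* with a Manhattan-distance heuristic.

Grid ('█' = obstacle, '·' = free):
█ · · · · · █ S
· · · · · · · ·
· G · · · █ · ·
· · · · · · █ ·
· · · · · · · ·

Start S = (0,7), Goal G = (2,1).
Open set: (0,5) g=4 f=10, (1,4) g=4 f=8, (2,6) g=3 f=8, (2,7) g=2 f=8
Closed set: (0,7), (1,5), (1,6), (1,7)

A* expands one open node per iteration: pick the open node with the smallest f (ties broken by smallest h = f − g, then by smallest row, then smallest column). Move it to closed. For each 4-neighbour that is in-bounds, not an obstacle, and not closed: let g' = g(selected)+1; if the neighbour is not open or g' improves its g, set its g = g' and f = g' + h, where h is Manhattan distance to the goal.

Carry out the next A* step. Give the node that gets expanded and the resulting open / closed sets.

expanded=(1,4); open=[(0,4) g=5 f=10, (0,5) g=4 f=10, (1,3) g=5 f=8, (2,4) g=5 f=8, (2,6) g=3 f=8, (2,7) g=2 f=8]; closed=[(0,7), (1,4), (1,5), (1,6), (1,7)]

step 1: expand (1,4) (f=8, h=4) → closed; open now [(0,4) g=5 f=10, (0,5) g=4 f=10, (1,3) g=5 f=8, (2,4) g=5 f=8, (2,6) g=3 f=8, (2,7) g=2 f=8]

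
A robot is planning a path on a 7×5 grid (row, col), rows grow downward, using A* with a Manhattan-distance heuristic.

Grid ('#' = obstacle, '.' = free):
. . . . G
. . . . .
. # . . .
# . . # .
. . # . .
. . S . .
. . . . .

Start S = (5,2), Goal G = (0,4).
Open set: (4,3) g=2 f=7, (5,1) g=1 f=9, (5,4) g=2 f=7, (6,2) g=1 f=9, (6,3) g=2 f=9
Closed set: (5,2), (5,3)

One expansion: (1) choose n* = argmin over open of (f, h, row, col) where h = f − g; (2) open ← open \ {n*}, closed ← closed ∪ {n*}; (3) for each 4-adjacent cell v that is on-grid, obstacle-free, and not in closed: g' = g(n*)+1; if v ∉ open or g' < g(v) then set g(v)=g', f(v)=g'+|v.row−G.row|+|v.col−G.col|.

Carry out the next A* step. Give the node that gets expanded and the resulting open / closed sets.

step 1: expand (4,3) (f=7, h=5) → closed; open now [(4,4) g=3 f=7, (5,1) g=1 f=9, (5,4) g=2 f=7, (6,2) g=1 f=9, (6,3) g=2 f=9]

expanded=(4,3); open=[(4,4) g=3 f=7, (5,1) g=1 f=9, (5,4) g=2 f=7, (6,2) g=1 f=9, (6,3) g=2 f=9]; closed=[(4,3), (5,2), (5,3)]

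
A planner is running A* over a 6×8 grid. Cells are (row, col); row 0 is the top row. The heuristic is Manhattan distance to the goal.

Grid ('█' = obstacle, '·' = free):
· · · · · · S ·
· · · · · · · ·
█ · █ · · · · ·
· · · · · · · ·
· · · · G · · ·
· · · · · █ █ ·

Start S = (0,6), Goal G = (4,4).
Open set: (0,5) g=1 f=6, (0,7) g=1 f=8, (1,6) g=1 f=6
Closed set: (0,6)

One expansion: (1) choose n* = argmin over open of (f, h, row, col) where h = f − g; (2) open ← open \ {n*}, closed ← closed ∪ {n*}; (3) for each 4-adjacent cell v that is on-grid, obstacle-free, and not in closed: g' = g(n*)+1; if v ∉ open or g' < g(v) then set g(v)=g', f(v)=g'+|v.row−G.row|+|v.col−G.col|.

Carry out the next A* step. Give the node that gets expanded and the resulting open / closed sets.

expanded=(0,5); open=[(0,4) g=2 f=6, (0,7) g=1 f=8, (1,5) g=2 f=6, (1,6) g=1 f=6]; closed=[(0,5), (0,6)]

step 1: expand (0,5) (f=6, h=5) → closed; open now [(0,4) g=2 f=6, (0,7) g=1 f=8, (1,5) g=2 f=6, (1,6) g=1 f=6]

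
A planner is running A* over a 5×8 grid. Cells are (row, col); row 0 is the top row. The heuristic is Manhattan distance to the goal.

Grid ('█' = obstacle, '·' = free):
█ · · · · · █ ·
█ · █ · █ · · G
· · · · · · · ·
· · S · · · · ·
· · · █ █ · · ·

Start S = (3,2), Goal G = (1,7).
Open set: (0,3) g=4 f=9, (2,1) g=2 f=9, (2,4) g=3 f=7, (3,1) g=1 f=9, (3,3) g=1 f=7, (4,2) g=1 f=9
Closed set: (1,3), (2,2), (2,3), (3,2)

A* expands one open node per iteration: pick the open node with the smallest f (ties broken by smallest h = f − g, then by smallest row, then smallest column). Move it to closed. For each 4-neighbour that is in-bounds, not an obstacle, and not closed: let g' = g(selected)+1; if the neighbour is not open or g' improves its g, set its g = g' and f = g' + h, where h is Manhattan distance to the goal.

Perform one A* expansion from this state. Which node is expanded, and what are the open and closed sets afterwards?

expanded=(2,4); open=[(0,3) g=4 f=9, (2,1) g=2 f=9, (2,5) g=4 f=7, (3,1) g=1 f=9, (3,3) g=1 f=7, (3,4) g=4 f=9, (4,2) g=1 f=9]; closed=[(1,3), (2,2), (2,3), (2,4), (3,2)]

step 1: expand (2,4) (f=7, h=4) → closed; open now [(0,3) g=4 f=9, (2,1) g=2 f=9, (2,5) g=4 f=7, (3,1) g=1 f=9, (3,3) g=1 f=7, (3,4) g=4 f=9, (4,2) g=1 f=9]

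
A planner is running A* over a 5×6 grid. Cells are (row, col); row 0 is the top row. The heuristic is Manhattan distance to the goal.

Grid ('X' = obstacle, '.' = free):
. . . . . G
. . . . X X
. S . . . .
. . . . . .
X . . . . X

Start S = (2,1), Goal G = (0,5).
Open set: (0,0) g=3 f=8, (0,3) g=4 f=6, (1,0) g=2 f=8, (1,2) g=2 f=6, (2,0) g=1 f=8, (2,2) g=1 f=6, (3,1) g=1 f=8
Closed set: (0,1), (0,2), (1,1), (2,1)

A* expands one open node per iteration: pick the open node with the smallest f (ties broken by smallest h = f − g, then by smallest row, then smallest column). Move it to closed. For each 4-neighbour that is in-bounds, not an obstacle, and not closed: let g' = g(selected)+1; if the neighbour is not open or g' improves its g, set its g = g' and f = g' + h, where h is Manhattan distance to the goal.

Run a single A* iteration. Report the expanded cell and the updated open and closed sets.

step 1: expand (0,3) (f=6, h=2) → closed; open now [(0,0) g=3 f=8, (0,4) g=5 f=6, (1,0) g=2 f=8, (1,2) g=2 f=6, (1,3) g=5 f=8, (2,0) g=1 f=8, (2,2) g=1 f=6, (3,1) g=1 f=8]

expanded=(0,3); open=[(0,0) g=3 f=8, (0,4) g=5 f=6, (1,0) g=2 f=8, (1,2) g=2 f=6, (1,3) g=5 f=8, (2,0) g=1 f=8, (2,2) g=1 f=6, (3,1) g=1 f=8]; closed=[(0,1), (0,2), (0,3), (1,1), (2,1)]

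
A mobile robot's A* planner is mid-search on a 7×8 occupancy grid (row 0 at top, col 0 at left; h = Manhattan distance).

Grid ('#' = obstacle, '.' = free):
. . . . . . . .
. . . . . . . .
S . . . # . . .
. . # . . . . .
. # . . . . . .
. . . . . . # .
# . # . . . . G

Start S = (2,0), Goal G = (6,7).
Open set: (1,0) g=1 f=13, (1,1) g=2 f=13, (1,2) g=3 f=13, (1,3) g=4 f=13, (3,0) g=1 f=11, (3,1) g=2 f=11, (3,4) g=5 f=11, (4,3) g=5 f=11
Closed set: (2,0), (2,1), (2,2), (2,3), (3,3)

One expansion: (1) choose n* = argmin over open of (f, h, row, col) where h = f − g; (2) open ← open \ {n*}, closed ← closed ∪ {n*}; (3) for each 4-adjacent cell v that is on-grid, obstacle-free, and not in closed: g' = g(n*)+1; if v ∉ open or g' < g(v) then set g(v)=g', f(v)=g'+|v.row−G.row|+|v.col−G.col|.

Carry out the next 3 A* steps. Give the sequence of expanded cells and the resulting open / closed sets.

step 1: expand (3,4) (f=11, h=6) → closed; open now [(1,0) g=1 f=13, (1,1) g=2 f=13, (1,2) g=3 f=13, (1,3) g=4 f=13, (3,0) g=1 f=11, (3,1) g=2 f=11, (3,5) g=6 f=11, (4,3) g=5 f=11, (4,4) g=6 f=11]
step 2: expand (3,5) (f=11, h=5) → closed; open now [(1,0) g=1 f=13, (1,1) g=2 f=13, (1,2) g=3 f=13, (1,3) g=4 f=13, (2,5) g=7 f=13, (3,0) g=1 f=11, (3,1) g=2 f=11, (3,6) g=7 f=11, (4,3) g=5 f=11, (4,4) g=6 f=11, (4,5) g=7 f=11]
step 3: expand (3,6) (f=11, h=4) → closed; open now [(1,0) g=1 f=13, (1,1) g=2 f=13, (1,2) g=3 f=13, (1,3) g=4 f=13, (2,5) g=7 f=13, (2,6) g=8 f=13, (3,0) g=1 f=11, (3,1) g=2 f=11, (3,7) g=8 f=11, (4,3) g=5 f=11, (4,4) g=6 f=11, (4,5) g=7 f=11, (4,6) g=8 f=11]

order=[(3,4) → (3,5) → (3,6)]; open=[(1,0) g=1 f=13, (1,1) g=2 f=13, (1,2) g=3 f=13, (1,3) g=4 f=13, (2,5) g=7 f=13, (2,6) g=8 f=13, (3,0) g=1 f=11, (3,1) g=2 f=11, (3,7) g=8 f=11, (4,3) g=5 f=11, (4,4) g=6 f=11, (4,5) g=7 f=11, (4,6) g=8 f=11]; closed=[(2,0), (2,1), (2,2), (2,3), (3,3), (3,4), (3,5), (3,6)]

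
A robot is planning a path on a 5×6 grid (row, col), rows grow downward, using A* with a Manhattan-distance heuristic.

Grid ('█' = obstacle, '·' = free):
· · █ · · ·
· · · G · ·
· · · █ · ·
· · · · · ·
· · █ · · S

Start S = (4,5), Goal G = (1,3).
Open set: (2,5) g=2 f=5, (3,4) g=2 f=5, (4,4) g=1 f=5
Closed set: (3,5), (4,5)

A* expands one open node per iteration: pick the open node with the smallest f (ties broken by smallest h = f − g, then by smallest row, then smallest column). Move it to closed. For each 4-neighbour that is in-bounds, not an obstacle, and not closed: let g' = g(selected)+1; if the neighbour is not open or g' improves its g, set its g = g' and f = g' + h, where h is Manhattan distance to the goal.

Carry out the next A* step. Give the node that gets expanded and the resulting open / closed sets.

step 1: expand (2,5) (f=5, h=3) → closed; open now [(1,5) g=3 f=5, (2,4) g=3 f=5, (3,4) g=2 f=5, (4,4) g=1 f=5]

expanded=(2,5); open=[(1,5) g=3 f=5, (2,4) g=3 f=5, (3,4) g=2 f=5, (4,4) g=1 f=5]; closed=[(2,5), (3,5), (4,5)]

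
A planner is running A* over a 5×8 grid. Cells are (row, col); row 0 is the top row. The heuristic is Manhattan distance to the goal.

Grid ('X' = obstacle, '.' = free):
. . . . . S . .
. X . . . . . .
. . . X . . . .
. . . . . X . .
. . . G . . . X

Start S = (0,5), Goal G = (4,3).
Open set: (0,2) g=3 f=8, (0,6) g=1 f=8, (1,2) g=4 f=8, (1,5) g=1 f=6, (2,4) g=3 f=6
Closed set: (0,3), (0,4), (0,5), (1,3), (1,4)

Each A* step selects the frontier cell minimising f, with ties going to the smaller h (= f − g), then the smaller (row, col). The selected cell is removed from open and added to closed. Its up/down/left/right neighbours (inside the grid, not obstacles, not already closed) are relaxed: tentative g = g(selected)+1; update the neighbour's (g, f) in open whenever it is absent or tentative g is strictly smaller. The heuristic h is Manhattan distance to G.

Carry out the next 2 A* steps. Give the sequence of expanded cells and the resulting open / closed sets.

step 1: expand (2,4) (f=6, h=3) → closed; open now [(0,2) g=3 f=8, (0,6) g=1 f=8, (1,2) g=4 f=8, (1,5) g=1 f=6, (2,5) g=4 f=8, (3,4) g=4 f=6]
step 2: expand (3,4) (f=6, h=2) → closed; open now [(0,2) g=3 f=8, (0,6) g=1 f=8, (1,2) g=4 f=8, (1,5) g=1 f=6, (2,5) g=4 f=8, (3,3) g=5 f=6, (4,4) g=5 f=6]

order=[(2,4) → (3,4)]; open=[(0,2) g=3 f=8, (0,6) g=1 f=8, (1,2) g=4 f=8, (1,5) g=1 f=6, (2,5) g=4 f=8, (3,3) g=5 f=6, (4,4) g=5 f=6]; closed=[(0,3), (0,4), (0,5), (1,3), (1,4), (2,4), (3,4)]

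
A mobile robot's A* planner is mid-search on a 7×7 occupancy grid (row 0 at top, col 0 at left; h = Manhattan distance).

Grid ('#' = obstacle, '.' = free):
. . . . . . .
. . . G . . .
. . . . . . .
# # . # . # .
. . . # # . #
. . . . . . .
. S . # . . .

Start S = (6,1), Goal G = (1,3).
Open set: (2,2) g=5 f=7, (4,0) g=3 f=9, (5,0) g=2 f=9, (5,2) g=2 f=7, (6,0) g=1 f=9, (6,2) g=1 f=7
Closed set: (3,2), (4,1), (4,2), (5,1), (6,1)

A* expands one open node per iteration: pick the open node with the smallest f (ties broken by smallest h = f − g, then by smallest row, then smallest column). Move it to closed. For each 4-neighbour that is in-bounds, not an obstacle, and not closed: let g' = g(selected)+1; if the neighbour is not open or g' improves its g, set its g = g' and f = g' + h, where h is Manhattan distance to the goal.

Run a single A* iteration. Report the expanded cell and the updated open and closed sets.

step 1: expand (2,2) (f=7, h=2) → closed; open now [(1,2) g=6 f=7, (2,1) g=6 f=9, (2,3) g=6 f=7, (4,0) g=3 f=9, (5,0) g=2 f=9, (5,2) g=2 f=7, (6,0) g=1 f=9, (6,2) g=1 f=7]

expanded=(2,2); open=[(1,2) g=6 f=7, (2,1) g=6 f=9, (2,3) g=6 f=7, (4,0) g=3 f=9, (5,0) g=2 f=9, (5,2) g=2 f=7, (6,0) g=1 f=9, (6,2) g=1 f=7]; closed=[(2,2), (3,2), (4,1), (4,2), (5,1), (6,1)]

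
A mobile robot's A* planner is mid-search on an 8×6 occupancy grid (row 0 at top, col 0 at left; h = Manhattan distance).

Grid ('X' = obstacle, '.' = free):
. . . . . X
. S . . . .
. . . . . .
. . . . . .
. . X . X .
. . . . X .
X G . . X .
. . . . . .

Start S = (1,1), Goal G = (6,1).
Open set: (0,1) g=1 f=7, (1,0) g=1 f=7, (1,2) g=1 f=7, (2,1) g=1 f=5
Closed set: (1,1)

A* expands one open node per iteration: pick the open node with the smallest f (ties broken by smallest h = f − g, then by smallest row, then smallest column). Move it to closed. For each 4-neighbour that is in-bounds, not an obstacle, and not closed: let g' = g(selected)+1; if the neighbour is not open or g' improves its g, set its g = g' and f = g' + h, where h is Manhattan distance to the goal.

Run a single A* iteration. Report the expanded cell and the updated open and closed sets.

step 1: expand (2,1) (f=5, h=4) → closed; open now [(0,1) g=1 f=7, (1,0) g=1 f=7, (1,2) g=1 f=7, (2,0) g=2 f=7, (2,2) g=2 f=7, (3,1) g=2 f=5]

expanded=(2,1); open=[(0,1) g=1 f=7, (1,0) g=1 f=7, (1,2) g=1 f=7, (2,0) g=2 f=7, (2,2) g=2 f=7, (3,1) g=2 f=5]; closed=[(1,1), (2,1)]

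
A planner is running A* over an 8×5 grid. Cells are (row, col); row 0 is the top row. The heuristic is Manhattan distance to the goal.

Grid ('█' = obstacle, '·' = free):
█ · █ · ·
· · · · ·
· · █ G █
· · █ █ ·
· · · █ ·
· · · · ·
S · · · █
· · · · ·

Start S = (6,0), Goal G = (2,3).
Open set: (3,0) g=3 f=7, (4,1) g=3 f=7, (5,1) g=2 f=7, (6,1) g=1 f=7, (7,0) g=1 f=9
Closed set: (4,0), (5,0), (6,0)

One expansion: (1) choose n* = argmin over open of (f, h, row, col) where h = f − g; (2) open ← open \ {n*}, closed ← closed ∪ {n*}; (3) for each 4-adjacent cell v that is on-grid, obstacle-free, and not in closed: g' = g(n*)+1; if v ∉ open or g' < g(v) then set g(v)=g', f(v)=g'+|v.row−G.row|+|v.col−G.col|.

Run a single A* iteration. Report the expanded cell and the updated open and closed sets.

expanded=(3,0); open=[(2,0) g=4 f=7, (3,1) g=4 f=7, (4,1) g=3 f=7, (5,1) g=2 f=7, (6,1) g=1 f=7, (7,0) g=1 f=9]; closed=[(3,0), (4,0), (5,0), (6,0)]

step 1: expand (3,0) (f=7, h=4) → closed; open now [(2,0) g=4 f=7, (3,1) g=4 f=7, (4,1) g=3 f=7, (5,1) g=2 f=7, (6,1) g=1 f=7, (7,0) g=1 f=9]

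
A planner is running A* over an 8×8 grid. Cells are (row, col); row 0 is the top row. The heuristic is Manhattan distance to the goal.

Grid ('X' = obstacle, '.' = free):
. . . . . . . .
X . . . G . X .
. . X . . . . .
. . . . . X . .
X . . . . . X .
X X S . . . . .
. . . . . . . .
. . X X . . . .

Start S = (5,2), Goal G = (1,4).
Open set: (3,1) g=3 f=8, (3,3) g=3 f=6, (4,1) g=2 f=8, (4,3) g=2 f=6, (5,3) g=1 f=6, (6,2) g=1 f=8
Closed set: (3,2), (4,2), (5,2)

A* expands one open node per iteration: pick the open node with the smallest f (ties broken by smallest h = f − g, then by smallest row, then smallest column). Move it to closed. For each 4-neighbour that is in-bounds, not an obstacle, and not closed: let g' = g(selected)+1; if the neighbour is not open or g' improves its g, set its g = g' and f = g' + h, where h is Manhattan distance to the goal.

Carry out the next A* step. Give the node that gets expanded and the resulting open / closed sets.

expanded=(3,3); open=[(2,3) g=4 f=6, (3,1) g=3 f=8, (3,4) g=4 f=6, (4,1) g=2 f=8, (4,3) g=2 f=6, (5,3) g=1 f=6, (6,2) g=1 f=8]; closed=[(3,2), (3,3), (4,2), (5,2)]

step 1: expand (3,3) (f=6, h=3) → closed; open now [(2,3) g=4 f=6, (3,1) g=3 f=8, (3,4) g=4 f=6, (4,1) g=2 f=8, (4,3) g=2 f=6, (5,3) g=1 f=6, (6,2) g=1 f=8]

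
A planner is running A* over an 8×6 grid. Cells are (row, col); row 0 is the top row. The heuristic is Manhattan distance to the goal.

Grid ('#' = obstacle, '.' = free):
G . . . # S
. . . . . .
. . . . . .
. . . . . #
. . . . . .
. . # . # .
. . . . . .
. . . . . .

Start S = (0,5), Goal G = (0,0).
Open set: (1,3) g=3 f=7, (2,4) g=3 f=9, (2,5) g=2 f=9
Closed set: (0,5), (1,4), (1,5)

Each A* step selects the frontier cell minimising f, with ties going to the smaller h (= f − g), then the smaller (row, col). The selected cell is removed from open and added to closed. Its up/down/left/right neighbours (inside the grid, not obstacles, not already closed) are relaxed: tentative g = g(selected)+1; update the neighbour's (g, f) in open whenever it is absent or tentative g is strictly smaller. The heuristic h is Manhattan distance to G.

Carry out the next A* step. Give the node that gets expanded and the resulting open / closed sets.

step 1: expand (1,3) (f=7, h=4) → closed; open now [(0,3) g=4 f=7, (1,2) g=4 f=7, (2,3) g=4 f=9, (2,4) g=3 f=9, (2,5) g=2 f=9]

expanded=(1,3); open=[(0,3) g=4 f=7, (1,2) g=4 f=7, (2,3) g=4 f=9, (2,4) g=3 f=9, (2,5) g=2 f=9]; closed=[(0,5), (1,3), (1,4), (1,5)]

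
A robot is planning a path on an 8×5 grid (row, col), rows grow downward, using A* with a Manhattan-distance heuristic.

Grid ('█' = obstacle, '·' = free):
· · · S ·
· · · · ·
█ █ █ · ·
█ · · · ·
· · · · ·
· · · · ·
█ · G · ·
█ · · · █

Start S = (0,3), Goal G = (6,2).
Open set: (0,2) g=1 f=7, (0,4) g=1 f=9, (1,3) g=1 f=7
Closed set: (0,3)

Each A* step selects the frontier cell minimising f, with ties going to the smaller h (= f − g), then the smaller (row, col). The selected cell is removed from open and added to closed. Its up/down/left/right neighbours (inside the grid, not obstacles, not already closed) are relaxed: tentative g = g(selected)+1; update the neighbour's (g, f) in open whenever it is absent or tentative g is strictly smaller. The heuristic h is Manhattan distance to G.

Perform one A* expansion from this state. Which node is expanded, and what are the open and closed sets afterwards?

expanded=(0,2); open=[(0,1) g=2 f=9, (0,4) g=1 f=9, (1,2) g=2 f=7, (1,3) g=1 f=7]; closed=[(0,2), (0,3)]

step 1: expand (0,2) (f=7, h=6) → closed; open now [(0,1) g=2 f=9, (0,4) g=1 f=9, (1,2) g=2 f=7, (1,3) g=1 f=7]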